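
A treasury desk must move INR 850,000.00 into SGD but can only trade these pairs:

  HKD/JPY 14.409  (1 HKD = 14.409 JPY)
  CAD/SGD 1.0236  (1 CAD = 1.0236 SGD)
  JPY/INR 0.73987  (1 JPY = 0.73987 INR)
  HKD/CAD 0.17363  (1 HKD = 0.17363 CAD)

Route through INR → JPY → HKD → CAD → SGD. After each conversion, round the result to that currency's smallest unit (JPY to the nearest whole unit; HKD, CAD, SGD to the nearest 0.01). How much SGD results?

INR 850,000.00 ÷ 0.73987 = JPY 1,148,850
JPY 1,148,850 ÷ 14.409 = HKD 79,731.42
HKD 79,731.42 × 0.17363 = CAD 13,843.77
CAD 13,843.77 × 1.0236 = SGD 14,170.48

SGD 14,170.48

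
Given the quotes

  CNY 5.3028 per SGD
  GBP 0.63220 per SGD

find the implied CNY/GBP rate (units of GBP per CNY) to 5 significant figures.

1 CNY ÷ 5.3028 = 0.18858 SGD
0.18858 SGD × 0.63220 = 0.11922 GBP

CNY/GBP = 0.11922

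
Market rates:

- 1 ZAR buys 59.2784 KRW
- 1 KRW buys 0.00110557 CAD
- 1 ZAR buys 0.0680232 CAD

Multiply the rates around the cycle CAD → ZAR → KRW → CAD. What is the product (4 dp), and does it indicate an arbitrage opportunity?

Around CAD → ZAR → KRW → CAD: 1 ÷ 0.0680232 × 59.2784 × 0.00110557 = 0.963442
Product < 1; profitable direction is CAD → KRW → ZAR → CAD.

0.9634 (arbitrage exists)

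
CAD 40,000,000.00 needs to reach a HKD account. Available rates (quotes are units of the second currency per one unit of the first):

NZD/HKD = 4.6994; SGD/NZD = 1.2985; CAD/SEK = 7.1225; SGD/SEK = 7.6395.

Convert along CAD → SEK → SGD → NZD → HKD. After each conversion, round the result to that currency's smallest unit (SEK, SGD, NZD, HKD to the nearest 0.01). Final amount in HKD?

CAD 40,000,000.00 × 7.1225 = SEK 284,900,000.00
SEK 284,900,000.00 ÷ 7.6395 = SGD 37,293,016.56
SGD 37,293,016.56 × 1.2985 = NZD 48,424,982.00
NZD 48,424,982.00 × 4.6994 = HKD 227,568,360.41

HKD 227,568,360.41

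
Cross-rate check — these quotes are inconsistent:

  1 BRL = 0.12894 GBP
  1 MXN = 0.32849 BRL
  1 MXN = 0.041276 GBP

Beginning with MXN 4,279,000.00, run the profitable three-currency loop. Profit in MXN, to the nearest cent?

Profit: MXN 111,909.66

Profitable loop is MXN → BRL → GBP → MXN:
MXN 4,279,000.00 × 0.32849 = BRL 1,405,608.71
BRL 1,405,608.71 × 0.12894 = GBP 181,239.19
GBP 181,239.19 ÷ 0.041276 = MXN 4,390,909.66
Profit = MXN 4,390,909.66 − MXN 4,279,000.00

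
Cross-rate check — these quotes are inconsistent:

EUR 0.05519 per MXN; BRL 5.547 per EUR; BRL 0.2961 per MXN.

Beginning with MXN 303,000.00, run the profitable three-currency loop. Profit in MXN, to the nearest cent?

Profit: MXN 10,272.87

Profitable loop is MXN → EUR → BRL → MXN:
MXN 303,000.00 × 0.05519 = EUR 16,722.57
EUR 16,722.57 × 5.547 = BRL 92,760.10
BRL 92,760.10 ÷ 0.2961 = MXN 313,272.87
Profit = MXN 313,272.87 − MXN 303,000.00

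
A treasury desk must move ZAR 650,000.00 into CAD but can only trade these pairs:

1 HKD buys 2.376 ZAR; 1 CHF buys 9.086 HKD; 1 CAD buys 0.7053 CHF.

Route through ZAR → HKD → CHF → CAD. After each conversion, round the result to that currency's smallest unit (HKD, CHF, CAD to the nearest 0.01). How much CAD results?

CAD 42,689.42

ZAR 650,000.00 ÷ 2.376 = HKD 273,569.02
HKD 273,569.02 ÷ 9.086 = CHF 30,108.85
CHF 30,108.85 ÷ 0.7053 = CAD 42,689.42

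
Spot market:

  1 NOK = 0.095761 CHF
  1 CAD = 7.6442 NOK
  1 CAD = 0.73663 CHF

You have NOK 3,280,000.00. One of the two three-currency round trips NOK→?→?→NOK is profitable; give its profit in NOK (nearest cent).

Profit: NOK 20,673.24

Profitable loop is NOK → CAD → CHF → NOK:
NOK 3,280,000.00 ÷ 7.6442 = CAD 429,083.49
CAD 429,083.49 × 0.73663 = CHF 316,075.77
CHF 316,075.77 ÷ 0.095761 = NOK 3,300,673.24
Profit = NOK 3,300,673.24 − NOK 3,280,000.00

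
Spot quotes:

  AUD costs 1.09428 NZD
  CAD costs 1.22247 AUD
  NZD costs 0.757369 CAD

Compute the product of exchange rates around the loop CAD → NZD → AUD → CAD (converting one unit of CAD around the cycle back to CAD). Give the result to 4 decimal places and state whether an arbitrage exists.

Around CAD → NZD → AUD → CAD: 1 ÷ 0.757369 ÷ 1.09428 ÷ 1.22247 = 0.987020
Product < 1; profitable direction is CAD → AUD → NZD → CAD.

0.9870 (arbitrage exists)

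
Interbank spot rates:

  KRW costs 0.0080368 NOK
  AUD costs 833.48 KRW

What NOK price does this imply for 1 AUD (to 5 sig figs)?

AUD/NOK = 6.6985

1 AUD × 833.48 = 833.48 KRW
833.48 KRW × 0.0080368 = 6.69851 NOK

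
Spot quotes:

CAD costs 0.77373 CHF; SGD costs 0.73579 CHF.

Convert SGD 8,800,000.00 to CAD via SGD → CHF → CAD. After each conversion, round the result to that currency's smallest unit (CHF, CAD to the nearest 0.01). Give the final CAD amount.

SGD 8,800,000.00 × 0.73579 = CHF 6,474,952.00
CHF 6,474,952.00 ÷ 0.77373 = CAD 8,368,490.30

CAD 8,368,490.30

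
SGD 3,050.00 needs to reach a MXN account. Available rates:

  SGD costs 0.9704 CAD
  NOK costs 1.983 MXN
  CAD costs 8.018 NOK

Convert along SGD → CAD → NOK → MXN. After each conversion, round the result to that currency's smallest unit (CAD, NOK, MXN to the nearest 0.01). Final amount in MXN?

MXN 47,058.63

SGD 3,050.00 × 0.9704 = CAD 2,959.72
CAD 2,959.72 × 8.018 = NOK 23,731.03
NOK 23,731.03 × 1.983 = MXN 47,058.63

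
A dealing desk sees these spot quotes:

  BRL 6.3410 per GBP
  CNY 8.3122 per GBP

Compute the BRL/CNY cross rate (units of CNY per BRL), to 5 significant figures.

BRL/CNY = 1.3109

1 BRL ÷ 6.3410 = 0.157704 GBP
0.157704 GBP × 8.3122 = 1.31087 CNY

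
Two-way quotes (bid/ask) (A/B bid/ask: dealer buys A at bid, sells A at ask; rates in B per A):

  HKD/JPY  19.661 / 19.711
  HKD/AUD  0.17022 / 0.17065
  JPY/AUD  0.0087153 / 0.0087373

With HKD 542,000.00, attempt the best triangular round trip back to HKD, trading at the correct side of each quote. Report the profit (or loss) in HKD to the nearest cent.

Best loop HKD → JPY → AUD → HKD:
HKD 542,000.00 × 19.661 (sell HKD at bid) = JPY 10,656,262
JPY 10,656,262 × 0.0087153 (sell JPY at bid) = AUD 92,872.52
AUD 92,872.52 ÷ 0.17065 (buy HKD at ask) = HKD 544,228.07

Net profit: HKD 2,228.07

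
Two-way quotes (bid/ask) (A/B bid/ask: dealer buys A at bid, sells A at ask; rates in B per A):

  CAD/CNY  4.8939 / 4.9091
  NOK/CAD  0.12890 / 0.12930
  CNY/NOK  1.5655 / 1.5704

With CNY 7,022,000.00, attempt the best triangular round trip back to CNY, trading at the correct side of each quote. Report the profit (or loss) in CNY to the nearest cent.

Best loop CNY → CAD → NOK → CNY:
CNY 7,022,000.00 ÷ 4.9091 (buy CAD at ask) = CAD 1,430,404.76
CAD 1,430,404.76 ÷ 0.12930 (buy NOK at ask) = NOK 11,062,681.81
NOK 11,062,681.81 ÷ 1.5704 (buy CNY at ask) = CNY 7,044,499.37

Net profit: CNY 22,499.37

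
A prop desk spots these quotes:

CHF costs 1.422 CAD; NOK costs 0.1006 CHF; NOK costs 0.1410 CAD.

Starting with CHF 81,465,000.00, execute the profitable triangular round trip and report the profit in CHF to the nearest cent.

Profit: CHF 1,186,269.06

Profitable loop is CHF → CAD → NOK → CHF:
CHF 81,465,000.00 × 1.422 = CAD 115,843,230.00
CAD 115,843,230.00 ÷ 0.1410 = NOK 821,583,191.49
NOK 821,583,191.49 × 0.1006 = CHF 82,651,269.06
Profit = CHF 82,651,269.06 − CHF 81,465,000.00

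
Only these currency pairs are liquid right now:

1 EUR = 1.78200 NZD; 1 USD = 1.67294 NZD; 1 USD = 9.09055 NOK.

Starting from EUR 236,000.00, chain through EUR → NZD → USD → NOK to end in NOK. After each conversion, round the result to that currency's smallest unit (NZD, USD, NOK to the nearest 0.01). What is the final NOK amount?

NOK 2,285,227.82

EUR 236,000.00 × 1.78200 = NZD 420,552.00
NZD 420,552.00 ÷ 1.67294 = USD 251,384.99
USD 251,384.99 × 9.09055 = NOK 2,285,227.82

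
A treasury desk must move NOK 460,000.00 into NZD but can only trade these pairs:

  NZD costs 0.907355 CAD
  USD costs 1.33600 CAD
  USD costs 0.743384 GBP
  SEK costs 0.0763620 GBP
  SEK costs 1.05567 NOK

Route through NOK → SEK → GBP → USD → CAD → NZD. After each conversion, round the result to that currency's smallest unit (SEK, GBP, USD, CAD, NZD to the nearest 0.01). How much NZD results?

NZD 65,905.70

NOK 460,000.00 ÷ 1.05567 = SEK 435,742.23
SEK 435,742.23 × 0.0763620 = GBP 33,274.15
GBP 33,274.15 ÷ 0.743384 = USD 44,760.38
USD 44,760.38 × 1.33600 = CAD 59,799.87
CAD 59,799.87 ÷ 0.907355 = NZD 65,905.70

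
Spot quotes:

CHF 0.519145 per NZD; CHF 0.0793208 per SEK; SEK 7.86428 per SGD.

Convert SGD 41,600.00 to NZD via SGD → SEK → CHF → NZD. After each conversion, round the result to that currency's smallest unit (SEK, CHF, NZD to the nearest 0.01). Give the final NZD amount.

NZD 49,986.27

SGD 41,600.00 × 7.86428 = SEK 327,154.05
SEK 327,154.05 × 0.0793208 = CHF 25,950.12
CHF 25,950.12 ÷ 0.519145 = NZD 49,986.27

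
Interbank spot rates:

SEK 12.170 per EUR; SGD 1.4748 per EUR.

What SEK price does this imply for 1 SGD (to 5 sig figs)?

SGD/SEK = 8.2520

1 SGD ÷ 1.4748 = 0.678058 EUR
0.678058 EUR × 12.170 = 8.25197 SEK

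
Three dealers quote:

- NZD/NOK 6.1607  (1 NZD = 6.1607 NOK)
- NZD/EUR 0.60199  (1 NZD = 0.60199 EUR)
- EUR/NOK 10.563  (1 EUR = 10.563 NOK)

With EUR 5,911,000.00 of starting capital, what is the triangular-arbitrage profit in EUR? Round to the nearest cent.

Profit: EUR 190,090.33

Profitable loop is EUR → NOK → NZD → EUR:
EUR 5,911,000.00 × 10.563 = NOK 62,437,893.00
NOK 62,437,893.00 ÷ 6.1607 = NZD 10,134,869.90
NZD 10,134,869.90 × 0.60199 = EUR 6,101,090.33
Profit = EUR 6,101,090.33 − EUR 5,911,000.00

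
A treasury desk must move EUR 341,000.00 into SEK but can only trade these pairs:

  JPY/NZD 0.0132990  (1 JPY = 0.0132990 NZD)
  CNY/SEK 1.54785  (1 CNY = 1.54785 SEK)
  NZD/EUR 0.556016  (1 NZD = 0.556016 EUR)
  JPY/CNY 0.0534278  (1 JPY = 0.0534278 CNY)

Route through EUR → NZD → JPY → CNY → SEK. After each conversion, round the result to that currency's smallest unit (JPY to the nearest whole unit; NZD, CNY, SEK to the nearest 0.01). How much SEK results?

SEK 3,813,680.11

EUR 341,000.00 ÷ 0.556016 = NZD 613,291.70
NZD 613,291.70 ÷ 0.0132990 = JPY 46,115,625
JPY 46,115,625 × 0.0534278 = CNY 2,463,856.39
CNY 2,463,856.39 × 1.54785 = SEK 3,813,680.11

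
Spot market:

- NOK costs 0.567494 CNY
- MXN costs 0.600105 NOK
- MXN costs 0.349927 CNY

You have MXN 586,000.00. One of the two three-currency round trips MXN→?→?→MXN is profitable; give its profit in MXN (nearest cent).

Profit: MXN 16,124.85

Profitable loop is MXN → CNY → NOK → MXN:
MXN 586,000.00 × 0.349927 = CNY 205,057.22
CNY 205,057.22 ÷ 0.567494 = NOK 361,338.13
NOK 361,338.13 ÷ 0.600105 = MXN 602,124.85
Profit = MXN 602,124.85 − MXN 586,000.00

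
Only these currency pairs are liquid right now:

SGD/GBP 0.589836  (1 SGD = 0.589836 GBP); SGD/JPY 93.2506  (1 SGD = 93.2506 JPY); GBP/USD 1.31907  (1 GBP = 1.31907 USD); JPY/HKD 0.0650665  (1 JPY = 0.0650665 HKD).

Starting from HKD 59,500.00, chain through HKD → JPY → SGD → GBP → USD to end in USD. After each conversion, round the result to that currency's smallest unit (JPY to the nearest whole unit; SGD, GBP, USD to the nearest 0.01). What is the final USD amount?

USD 7,629.69

HKD 59,500.00 ÷ 0.0650665 = JPY 914,449
JPY 914,449 ÷ 93.2506 = SGD 9,806.36
SGD 9,806.36 × 0.589836 = GBP 5,784.14
GBP 5,784.14 × 1.31907 = USD 7,629.69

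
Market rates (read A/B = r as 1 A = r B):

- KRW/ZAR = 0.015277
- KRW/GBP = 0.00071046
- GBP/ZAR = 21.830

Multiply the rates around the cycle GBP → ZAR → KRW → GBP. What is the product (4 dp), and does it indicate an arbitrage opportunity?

Around GBP → ZAR → KRW → GBP: 1 × 21.830 ÷ 0.015277 × 0.00071046 = 1.015209
Product > 1; profitable direction is GBP → ZAR → KRW → GBP.

1.0152 (arbitrage exists)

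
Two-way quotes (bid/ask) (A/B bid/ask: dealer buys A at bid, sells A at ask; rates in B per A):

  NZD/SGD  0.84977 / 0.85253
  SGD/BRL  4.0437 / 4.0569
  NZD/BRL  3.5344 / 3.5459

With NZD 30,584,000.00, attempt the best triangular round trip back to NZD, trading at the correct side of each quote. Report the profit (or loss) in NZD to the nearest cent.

Net profit: NZD 670,028.96

Best loop NZD → BRL → SGD → NZD:
NZD 30,584,000.00 × 3.5344 (sell NZD at bid) = BRL 108,096,089.60
BRL 108,096,089.60 ÷ 4.0569 (buy SGD at ask) = SGD 26,644,997.31
SGD 26,644,997.31 ÷ 0.85253 (buy NZD at ask) = NZD 31,254,028.96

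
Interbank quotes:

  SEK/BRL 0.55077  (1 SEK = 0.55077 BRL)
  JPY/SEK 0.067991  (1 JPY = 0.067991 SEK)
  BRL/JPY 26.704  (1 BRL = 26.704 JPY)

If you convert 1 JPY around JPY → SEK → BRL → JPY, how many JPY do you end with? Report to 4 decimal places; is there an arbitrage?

Around JPY → SEK → BRL → JPY: 1 × 0.067991 × 0.55077 × 26.704 = 0.999995
Product ≈ 1 (deviation 0.000%, within rounding noise).

1.0000 (no arbitrage)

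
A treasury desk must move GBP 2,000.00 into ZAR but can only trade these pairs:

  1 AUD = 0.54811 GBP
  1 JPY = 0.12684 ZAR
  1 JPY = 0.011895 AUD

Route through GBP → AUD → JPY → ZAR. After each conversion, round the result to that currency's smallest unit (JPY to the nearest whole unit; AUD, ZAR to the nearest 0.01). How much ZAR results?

ZAR 38,909.31

GBP 2,000.00 ÷ 0.54811 = AUD 3,648.90
AUD 3,648.90 ÷ 0.011895 = JPY 306,759
JPY 306,759 × 0.12684 = ZAR 38,909.31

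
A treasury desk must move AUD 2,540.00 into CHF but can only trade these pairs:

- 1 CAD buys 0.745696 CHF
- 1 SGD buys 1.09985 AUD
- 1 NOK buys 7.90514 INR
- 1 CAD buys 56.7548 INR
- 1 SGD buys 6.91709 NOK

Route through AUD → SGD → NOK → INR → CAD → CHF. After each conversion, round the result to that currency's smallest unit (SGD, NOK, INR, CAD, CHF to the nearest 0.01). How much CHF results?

AUD 2,540.00 ÷ 1.09985 = SGD 2,309.41
SGD 2,309.41 × 6.91709 = NOK 15,974.40
NOK 15,974.40 × 7.90514 = INR 126,279.87
INR 126,279.87 ÷ 56.7548 = CAD 2,225.01
CAD 2,225.01 × 0.745696 = CHF 1,659.18

CHF 1,659.18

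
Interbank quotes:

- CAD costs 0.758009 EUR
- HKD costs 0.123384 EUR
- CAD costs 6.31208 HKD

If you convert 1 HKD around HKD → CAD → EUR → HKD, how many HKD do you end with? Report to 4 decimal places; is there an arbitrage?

Around HKD → CAD → EUR → HKD: 1 ÷ 6.31208 × 0.758009 ÷ 0.123384 = 0.973292
Product < 1; profitable direction is HKD → EUR → CAD → HKD.

0.9733 (arbitrage exists)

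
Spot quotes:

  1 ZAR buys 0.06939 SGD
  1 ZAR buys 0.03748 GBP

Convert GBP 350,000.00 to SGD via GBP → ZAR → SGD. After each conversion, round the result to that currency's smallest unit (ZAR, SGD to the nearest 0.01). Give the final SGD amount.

SGD 647,985.59

GBP 350,000.00 ÷ 0.03748 = ZAR 9,338,313.77
ZAR 9,338,313.77 × 0.06939 = SGD 647,985.59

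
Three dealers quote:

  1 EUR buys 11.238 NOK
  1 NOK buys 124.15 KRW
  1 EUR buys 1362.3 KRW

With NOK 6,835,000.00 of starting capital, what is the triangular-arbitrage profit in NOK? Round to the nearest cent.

Profit: NOK 165,055.99

Profitable loop is NOK → KRW → EUR → NOK:
NOK 6,835,000.00 × 124.15 = KRW 848,565,250
KRW 848,565,250 ÷ 1362.3 = EUR 622,891.62
EUR 622,891.62 × 11.238 = NOK 7,000,055.99
Profit = NOK 7,000,055.99 − NOK 6,835,000.00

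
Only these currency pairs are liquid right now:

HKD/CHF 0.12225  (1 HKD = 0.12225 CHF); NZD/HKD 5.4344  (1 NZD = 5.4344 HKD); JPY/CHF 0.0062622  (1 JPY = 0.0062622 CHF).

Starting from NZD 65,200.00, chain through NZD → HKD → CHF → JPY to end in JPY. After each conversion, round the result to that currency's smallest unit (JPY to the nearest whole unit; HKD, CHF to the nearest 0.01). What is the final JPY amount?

NZD 65,200.00 × 5.4344 = HKD 354,322.88
HKD 354,322.88 × 0.12225 = CHF 43,315.97
CHF 43,315.97 ÷ 0.0062622 = JPY 6,917,053

JPY 6,917,053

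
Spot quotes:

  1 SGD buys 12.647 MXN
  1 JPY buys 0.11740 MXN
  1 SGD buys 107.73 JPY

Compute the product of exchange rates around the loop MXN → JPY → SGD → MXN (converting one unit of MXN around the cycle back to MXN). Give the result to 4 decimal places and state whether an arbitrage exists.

1.0000 (no arbitrage)

Around MXN → JPY → SGD → MXN: 1 ÷ 0.11740 ÷ 107.73 × 12.647 = 0.999960
Product ≈ 1 (deviation 0.004%, within rounding noise).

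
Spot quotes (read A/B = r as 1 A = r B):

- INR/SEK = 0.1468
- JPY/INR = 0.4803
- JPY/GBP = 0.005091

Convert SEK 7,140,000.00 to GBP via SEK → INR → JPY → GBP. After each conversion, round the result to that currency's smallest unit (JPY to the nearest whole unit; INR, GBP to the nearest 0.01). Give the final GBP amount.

SEK 7,140,000.00 ÷ 0.1468 = INR 48,637,602.18
INR 48,637,602.18 ÷ 0.4803 = JPY 101,265,047
JPY 101,265,047 × 0.005091 = GBP 515,540.35

GBP 515,540.35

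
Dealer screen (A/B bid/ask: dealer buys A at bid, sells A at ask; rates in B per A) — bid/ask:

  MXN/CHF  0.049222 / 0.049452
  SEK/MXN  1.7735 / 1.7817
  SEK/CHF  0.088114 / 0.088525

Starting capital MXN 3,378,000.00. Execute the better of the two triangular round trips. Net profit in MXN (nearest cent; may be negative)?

Net profit: MXN 205.94

Best loop MXN → SEK → CHF → MXN:
MXN 3,378,000.00 ÷ 1.7817 (buy SEK at ask) = SEK 1,895,942.08
SEK 1,895,942.08 × 0.088114 (sell SEK at bid) = CHF 167,059.04
CHF 167,059.04 ÷ 0.049452 (buy MXN at ask) = MXN 3,378,205.94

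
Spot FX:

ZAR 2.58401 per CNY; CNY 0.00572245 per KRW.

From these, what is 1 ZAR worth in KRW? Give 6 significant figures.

1 ZAR ÷ 2.58401 = 0.386995 CNY
0.386995 CNY ÷ 0.00572245 = 67.6276 KRW

ZAR/KRW = 67.6276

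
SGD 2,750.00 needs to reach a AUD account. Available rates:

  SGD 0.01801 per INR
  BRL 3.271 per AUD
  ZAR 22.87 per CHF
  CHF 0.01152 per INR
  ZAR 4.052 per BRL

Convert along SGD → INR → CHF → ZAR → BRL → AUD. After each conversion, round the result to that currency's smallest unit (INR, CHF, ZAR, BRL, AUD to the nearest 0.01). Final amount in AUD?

SGD 2,750.00 ÷ 0.01801 = INR 152,692.95
INR 152,692.95 × 0.01152 = CHF 1,759.02
CHF 1,759.02 × 22.87 = ZAR 40,228.79
ZAR 40,228.79 ÷ 4.052 = BRL 9,928.13
BRL 9,928.13 ÷ 3.271 = AUD 3,035.20

AUD 3,035.20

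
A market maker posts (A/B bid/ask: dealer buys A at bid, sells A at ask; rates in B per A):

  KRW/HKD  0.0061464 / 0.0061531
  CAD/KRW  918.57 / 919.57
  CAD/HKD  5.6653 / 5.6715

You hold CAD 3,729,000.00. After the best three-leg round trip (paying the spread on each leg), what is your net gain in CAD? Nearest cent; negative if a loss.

Net profit: CAD 4,675.14

Best loop CAD → HKD → KRW → CAD:
CAD 3,729,000.00 × 5.6653 (sell CAD at bid) = HKD 21,125,903.70
HKD 21,125,903.70 ÷ 0.0061531 (buy KRW at ask) = KRW 3,433,375,648
KRW 3,433,375,648 ÷ 919.57 (buy CAD at ask) = CAD 3,733,675.14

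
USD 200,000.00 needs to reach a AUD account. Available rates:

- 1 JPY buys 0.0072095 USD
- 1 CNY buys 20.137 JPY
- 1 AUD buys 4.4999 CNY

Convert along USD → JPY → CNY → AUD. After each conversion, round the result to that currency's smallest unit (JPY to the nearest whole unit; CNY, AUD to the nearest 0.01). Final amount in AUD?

USD 200,000.00 ÷ 0.0072095 = JPY 27,741,175
JPY 27,741,175 ÷ 20.137 = CNY 1,377,622.04
CNY 1,377,622.04 ÷ 4.4999 = AUD 306,145.03

AUD 306,145.03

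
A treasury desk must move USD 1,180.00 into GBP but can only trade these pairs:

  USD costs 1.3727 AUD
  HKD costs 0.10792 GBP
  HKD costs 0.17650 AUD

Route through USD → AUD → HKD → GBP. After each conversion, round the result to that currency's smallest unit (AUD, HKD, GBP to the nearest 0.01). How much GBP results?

GBP 990.41

USD 1,180.00 × 1.3727 = AUD 1,619.79
AUD 1,619.79 ÷ 0.17650 = HKD 9,177.28
HKD 9,177.28 × 0.10792 = GBP 990.41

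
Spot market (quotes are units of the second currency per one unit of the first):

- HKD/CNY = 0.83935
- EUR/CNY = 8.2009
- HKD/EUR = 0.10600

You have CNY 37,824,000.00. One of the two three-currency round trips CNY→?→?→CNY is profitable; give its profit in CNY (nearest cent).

Profit: CNY 1,349,442.79

Profitable loop is CNY → HKD → EUR → CNY:
CNY 37,824,000.00 ÷ 0.83935 = HKD 45,063,441.95
HKD 45,063,441.95 × 0.10600 = EUR 4,776,724.85
EUR 4,776,724.85 × 8.2009 = CNY 39,173,442.79
Profit = CNY 39,173,442.79 − CNY 37,824,000.00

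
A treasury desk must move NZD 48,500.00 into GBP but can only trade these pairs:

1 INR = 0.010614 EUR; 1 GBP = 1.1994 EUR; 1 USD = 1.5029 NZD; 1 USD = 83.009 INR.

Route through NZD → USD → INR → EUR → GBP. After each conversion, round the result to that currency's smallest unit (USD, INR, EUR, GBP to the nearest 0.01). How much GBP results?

NZD 48,500.00 ÷ 1.5029 = USD 32,270.94
USD 32,270.94 × 83.009 = INR 2,678,778.46
INR 2,678,778.46 × 0.010614 = EUR 28,432.55
EUR 28,432.55 ÷ 1.1994 = GBP 23,705.64

GBP 23,705.64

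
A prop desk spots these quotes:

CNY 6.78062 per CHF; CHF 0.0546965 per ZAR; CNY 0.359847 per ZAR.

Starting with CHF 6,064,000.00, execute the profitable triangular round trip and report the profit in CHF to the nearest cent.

Profitable loop is CHF → CNY → ZAR → CHF:
CHF 6,064,000.00 × 6.78062 = CNY 41,117,679.68
CNY 41,117,679.68 ÷ 0.359847 = ZAR 114,264,339.23
ZAR 114,264,339.23 × 0.0546965 = CHF 6,249,859.43
Profit = CHF 6,249,859.43 − CHF 6,064,000.00

Profit: CHF 185,859.43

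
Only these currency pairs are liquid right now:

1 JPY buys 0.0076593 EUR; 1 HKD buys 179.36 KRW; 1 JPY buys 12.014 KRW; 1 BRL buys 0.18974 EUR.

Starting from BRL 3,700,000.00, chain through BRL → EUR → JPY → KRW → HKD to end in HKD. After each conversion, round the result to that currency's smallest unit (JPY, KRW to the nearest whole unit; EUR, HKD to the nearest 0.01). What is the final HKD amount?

HKD 6,139,508.07

BRL 3,700,000.00 × 0.18974 = EUR 702,038.00
EUR 702,038.00 ÷ 0.0076593 = JPY 91,658,246
JPY 91,658,246 × 12.014 = KRW 1,101,182,167
KRW 1,101,182,167 ÷ 179.36 = HKD 6,139,508.07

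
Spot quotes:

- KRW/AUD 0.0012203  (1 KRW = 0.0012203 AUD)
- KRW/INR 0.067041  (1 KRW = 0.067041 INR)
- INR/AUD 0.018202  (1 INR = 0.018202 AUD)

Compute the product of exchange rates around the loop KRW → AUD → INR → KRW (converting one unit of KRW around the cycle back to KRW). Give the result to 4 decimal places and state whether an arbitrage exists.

Around KRW → AUD → INR → KRW: 1 × 0.0012203 ÷ 0.018202 ÷ 0.067041 = 1.000016
Product ≈ 1 (deviation 0.002%, within rounding noise).

1.0000 (no arbitrage)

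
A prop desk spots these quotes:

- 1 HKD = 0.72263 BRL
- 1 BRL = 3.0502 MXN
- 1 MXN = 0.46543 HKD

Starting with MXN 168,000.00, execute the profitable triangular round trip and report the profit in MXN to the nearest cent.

Profit: MXN 4,348.68

Profitable loop is MXN → HKD → BRL → MXN:
MXN 168,000.00 × 0.46543 = HKD 78,192.24
HKD 78,192.24 × 0.72263 = BRL 56,504.06
BRL 56,504.06 × 3.0502 = MXN 172,348.68
Profit = MXN 172,348.68 − MXN 168,000.00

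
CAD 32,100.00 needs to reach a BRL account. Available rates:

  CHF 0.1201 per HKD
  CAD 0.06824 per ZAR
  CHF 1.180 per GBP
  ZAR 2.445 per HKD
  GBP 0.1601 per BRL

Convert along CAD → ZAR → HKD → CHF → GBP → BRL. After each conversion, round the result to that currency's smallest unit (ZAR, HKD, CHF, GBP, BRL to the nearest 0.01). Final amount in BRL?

CAD 32,100.00 ÷ 0.06824 = ZAR 470,398.59
ZAR 470,398.59 ÷ 2.445 = HKD 192,392.06
HKD 192,392.06 × 0.1201 = CHF 23,106.29
CHF 23,106.29 ÷ 1.180 = GBP 19,581.60
GBP 19,581.60 ÷ 0.1601 = BRL 122,308.56

BRL 122,308.56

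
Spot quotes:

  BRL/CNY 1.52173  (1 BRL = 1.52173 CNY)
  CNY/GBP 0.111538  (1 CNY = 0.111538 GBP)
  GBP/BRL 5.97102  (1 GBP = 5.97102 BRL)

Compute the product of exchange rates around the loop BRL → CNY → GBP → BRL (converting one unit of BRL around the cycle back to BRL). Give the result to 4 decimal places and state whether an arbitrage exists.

1.0135 (arbitrage exists)

Around BRL → CNY → GBP → BRL: 1 × 1.52173 × 0.111538 × 5.97102 = 1.013466
Product > 1; profitable direction is BRL → CNY → GBP → BRL.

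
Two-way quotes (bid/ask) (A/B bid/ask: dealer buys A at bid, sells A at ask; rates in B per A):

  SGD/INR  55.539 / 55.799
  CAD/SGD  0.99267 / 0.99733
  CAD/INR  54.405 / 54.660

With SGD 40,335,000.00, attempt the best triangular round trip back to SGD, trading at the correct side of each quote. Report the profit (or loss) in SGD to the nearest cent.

Net profit: SGD 348,226.33

Best loop SGD → INR → CAD → SGD:
SGD 40,335,000.00 × 55.539 (sell SGD at bid) = INR 2,240,165,565.00
INR 2,240,165,565.00 ÷ 54.660 (buy CAD at ask) = CAD 40,983,636.39
CAD 40,983,636.39 × 0.99267 (sell CAD at bid) = SGD 40,683,226.33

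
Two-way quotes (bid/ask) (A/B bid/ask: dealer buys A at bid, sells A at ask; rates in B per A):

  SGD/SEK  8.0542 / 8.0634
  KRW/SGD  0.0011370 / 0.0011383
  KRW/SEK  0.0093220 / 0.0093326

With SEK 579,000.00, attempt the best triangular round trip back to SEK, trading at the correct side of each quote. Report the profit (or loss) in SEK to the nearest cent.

Best loop SEK → SGD → KRW → SEK:
SEK 579,000.00 ÷ 8.0634 (buy SGD at ask) = SGD 71,805.94
SGD 71,805.94 ÷ 0.0011383 (buy KRW at ask) = KRW 63,081,734
KRW 63,081,734 × 0.0093220 (sell KRW at bid) = SEK 588,047.93

Net profit: SEK 9,047.93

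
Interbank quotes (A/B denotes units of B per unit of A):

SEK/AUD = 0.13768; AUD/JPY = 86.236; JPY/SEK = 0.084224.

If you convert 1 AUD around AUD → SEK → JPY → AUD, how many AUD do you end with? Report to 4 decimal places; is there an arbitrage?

Around AUD → SEK → JPY → AUD: 1 ÷ 0.13768 ÷ 0.084224 ÷ 86.236 = 1.000011
Product ≈ 1 (deviation 0.001%, within rounding noise).

1.0000 (no arbitrage)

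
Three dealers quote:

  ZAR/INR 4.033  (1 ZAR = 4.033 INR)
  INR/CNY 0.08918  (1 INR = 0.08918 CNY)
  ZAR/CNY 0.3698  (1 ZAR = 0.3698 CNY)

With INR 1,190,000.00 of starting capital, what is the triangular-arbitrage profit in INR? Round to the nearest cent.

Profit: INR 33,540.02

Profitable loop is INR → ZAR → CNY → INR:
INR 1,190,000.00 ÷ 4.033 = ZAR 295,065.71
ZAR 295,065.71 × 0.3698 = CNY 109,115.30
CNY 109,115.30 ÷ 0.08918 = INR 1,223,540.02
Profit = INR 1,223,540.02 − INR 1,190,000.00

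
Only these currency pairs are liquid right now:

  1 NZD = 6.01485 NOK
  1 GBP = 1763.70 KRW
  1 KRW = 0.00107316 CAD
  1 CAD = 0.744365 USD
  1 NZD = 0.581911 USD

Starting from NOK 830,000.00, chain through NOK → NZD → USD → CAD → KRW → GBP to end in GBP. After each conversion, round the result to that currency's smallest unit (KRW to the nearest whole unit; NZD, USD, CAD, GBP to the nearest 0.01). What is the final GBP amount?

NOK 830,000.00 ÷ 6.01485 = NZD 137,991.80
NZD 137,991.80 × 0.581911 = USD 80,298.95
USD 80,298.95 ÷ 0.744365 = CAD 107,875.77
CAD 107,875.77 ÷ 0.00107316 = KRW 100,521,609
KRW 100,521,609 ÷ 1763.70 = GBP 56,994.73

GBP 56,994.73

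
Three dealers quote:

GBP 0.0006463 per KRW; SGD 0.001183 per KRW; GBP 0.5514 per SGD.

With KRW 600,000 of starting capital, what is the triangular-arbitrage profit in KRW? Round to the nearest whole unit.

Profit: KRW 5,576

Profitable loop is KRW → SGD → GBP → KRW:
KRW 600,000 × 0.001183 = SGD 709.80
SGD 709.80 × 0.5514 = GBP 391.38
GBP 391.38 ÷ 0.0006463 = KRW 605,576
Profit = KRW 605,576 − KRW 600,000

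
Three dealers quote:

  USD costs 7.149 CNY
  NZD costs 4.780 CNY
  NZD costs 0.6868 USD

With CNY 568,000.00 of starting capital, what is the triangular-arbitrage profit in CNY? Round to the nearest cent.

Profit: CNY 15,439.76

Profitable loop is CNY → NZD → USD → CNY:
CNY 568,000.00 ÷ 4.780 = NZD 118,828.45
NZD 118,828.45 × 0.6868 = USD 81,611.38
USD 81,611.38 × 7.149 = CNY 583,439.76
Profit = CNY 583,439.76 − CNY 568,000.00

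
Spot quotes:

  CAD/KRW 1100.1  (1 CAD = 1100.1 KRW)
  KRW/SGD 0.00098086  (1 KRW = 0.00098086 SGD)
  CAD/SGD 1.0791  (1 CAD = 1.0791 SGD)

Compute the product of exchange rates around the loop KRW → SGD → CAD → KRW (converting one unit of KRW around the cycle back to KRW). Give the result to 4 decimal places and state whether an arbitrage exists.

Around KRW → SGD → CAD → KRW: 1 × 0.00098086 ÷ 1.0791 × 1100.1 = 0.999948
Product ≈ 1 (deviation 0.005%, within rounding noise).

0.9999 (no arbitrage)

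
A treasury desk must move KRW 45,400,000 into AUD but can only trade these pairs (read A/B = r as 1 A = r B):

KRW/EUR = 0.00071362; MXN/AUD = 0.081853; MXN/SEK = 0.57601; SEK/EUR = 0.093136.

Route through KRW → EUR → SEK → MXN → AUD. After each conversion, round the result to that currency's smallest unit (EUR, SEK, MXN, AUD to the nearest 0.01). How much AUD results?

AUD 49,432.19

KRW 45,400,000 × 0.00071362 = EUR 32,398.35
EUR 32,398.35 ÷ 0.093136 = SEK 347,860.66
SEK 347,860.66 ÷ 0.57601 = MXN 603,914.27
MXN 603,914.27 × 0.081853 = AUD 49,432.19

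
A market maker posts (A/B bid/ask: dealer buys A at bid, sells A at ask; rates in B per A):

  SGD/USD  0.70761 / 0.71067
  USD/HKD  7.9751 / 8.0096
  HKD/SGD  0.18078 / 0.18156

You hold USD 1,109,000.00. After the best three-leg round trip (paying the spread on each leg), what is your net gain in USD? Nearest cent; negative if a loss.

Net profit: USD 22,389.20

Best loop USD → HKD → SGD → USD:
USD 1,109,000.00 × 7.9751 (sell USD at bid) = HKD 8,844,385.90
HKD 8,844,385.90 × 0.18078 (sell HKD at bid) = SGD 1,598,888.08
SGD 1,598,888.08 × 0.70761 (sell SGD at bid) = USD 1,131,389.20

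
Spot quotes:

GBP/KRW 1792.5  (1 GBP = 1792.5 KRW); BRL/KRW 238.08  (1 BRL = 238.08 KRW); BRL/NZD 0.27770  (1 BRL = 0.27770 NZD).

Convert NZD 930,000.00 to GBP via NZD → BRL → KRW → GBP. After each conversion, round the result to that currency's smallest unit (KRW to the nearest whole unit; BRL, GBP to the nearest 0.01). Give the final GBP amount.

NZD 930,000.00 ÷ 0.27770 = BRL 3,348,937.70
BRL 3,348,937.70 × 238.08 = KRW 797,315,088
KRW 797,315,088 ÷ 1792.5 = GBP 444,806.19

GBP 444,806.19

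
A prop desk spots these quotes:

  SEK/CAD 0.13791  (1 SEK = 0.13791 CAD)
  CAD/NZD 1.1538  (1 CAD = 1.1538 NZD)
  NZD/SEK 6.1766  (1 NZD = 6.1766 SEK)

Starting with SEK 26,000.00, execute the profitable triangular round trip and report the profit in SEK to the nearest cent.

Profit: SEK 454.38

Profitable loop is SEK → NZD → CAD → SEK:
SEK 26,000.00 ÷ 6.1766 = NZD 4,209.44
NZD 4,209.44 ÷ 1.1538 = CAD 3,648.32
CAD 3,648.32 ÷ 0.13791 = SEK 26,454.38
Profit = SEK 26,454.38 − SEK 26,000.00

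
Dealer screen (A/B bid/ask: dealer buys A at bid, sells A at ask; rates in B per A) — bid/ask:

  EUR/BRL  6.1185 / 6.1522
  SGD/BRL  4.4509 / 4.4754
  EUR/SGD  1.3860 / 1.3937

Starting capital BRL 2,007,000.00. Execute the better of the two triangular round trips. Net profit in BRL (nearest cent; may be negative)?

Net profit: BRL 5,463.42

Best loop BRL → EUR → SGD → BRL:
BRL 2,007,000.00 ÷ 6.1522 (buy EUR at ask) = EUR 326,224.77
EUR 326,224.77 × 1.3860 (sell EUR at bid) = SGD 452,147.52
SGD 452,147.52 × 4.4509 (sell SGD at bid) = BRL 2,012,463.42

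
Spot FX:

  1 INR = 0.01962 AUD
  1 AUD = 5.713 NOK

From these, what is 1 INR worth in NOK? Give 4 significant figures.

1 INR × 0.01962 = 0.01962 AUD
0.01962 AUD × 5.713 = 0.112089 NOK

INR/NOK = 0.1121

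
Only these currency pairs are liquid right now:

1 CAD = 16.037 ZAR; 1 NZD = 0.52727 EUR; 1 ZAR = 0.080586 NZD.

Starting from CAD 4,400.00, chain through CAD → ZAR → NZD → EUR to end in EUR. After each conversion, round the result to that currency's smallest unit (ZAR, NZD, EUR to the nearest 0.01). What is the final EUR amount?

EUR 2,998.25

CAD 4,400.00 × 16.037 = ZAR 70,562.80
ZAR 70,562.80 × 0.080586 = NZD 5,686.37
NZD 5,686.37 × 0.52727 = EUR 2,998.25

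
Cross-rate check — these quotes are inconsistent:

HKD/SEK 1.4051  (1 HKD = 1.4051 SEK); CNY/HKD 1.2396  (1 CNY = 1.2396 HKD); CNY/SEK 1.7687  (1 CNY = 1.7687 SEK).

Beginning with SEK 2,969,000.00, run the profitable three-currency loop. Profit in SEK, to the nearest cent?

Profitable loop is SEK → HKD → CNY → SEK:
SEK 2,969,000.00 ÷ 1.4051 = HKD 2,113,016.87
HKD 2,113,016.87 ÷ 1.2396 = CNY 1,704,595.73
CNY 1,704,595.73 × 1.7687 = SEK 3,014,918.47
Profit = SEK 3,014,918.47 − SEK 2,969,000.00

Profit: SEK 45,918.47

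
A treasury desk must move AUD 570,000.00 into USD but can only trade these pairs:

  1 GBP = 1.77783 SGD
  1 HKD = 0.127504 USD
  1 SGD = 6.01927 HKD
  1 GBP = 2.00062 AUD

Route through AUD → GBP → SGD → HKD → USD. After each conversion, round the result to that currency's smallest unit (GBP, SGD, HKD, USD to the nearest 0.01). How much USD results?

USD 388,747.95

AUD 570,000.00 ÷ 2.00062 = GBP 284,911.68
GBP 284,911.68 × 1.77783 = SGD 506,524.53
SGD 506,524.53 × 6.01927 = HKD 3,048,907.91
HKD 3,048,907.91 × 0.127504 = USD 388,747.95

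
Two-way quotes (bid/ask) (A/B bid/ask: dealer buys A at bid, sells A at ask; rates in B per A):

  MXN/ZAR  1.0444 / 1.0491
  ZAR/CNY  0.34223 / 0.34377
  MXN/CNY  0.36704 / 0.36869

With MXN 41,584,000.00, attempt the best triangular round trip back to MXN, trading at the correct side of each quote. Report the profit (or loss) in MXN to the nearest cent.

Net profit: MXN 736,890.48

Best loop MXN → CNY → ZAR → MXN:
MXN 41,584,000.00 × 0.36704 (sell MXN at bid) = CNY 15,262,991.36
CNY 15,262,991.36 ÷ 0.34377 (buy ZAR at ask) = ZAR 44,398,846.21
ZAR 44,398,846.21 ÷ 1.0491 (buy MXN at ask) = MXN 42,320,890.48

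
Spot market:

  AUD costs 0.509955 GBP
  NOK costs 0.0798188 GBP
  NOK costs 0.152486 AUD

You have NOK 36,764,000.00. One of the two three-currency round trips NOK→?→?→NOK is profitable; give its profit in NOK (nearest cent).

Profit: NOK 972,891.68

Profitable loop is NOK → GBP → AUD → NOK:
NOK 36,764,000.00 × 0.0798188 = GBP 2,934,458.36
GBP 2,934,458.36 ÷ 0.509955 = AUD 5,754,347.66
AUD 5,754,347.66 ÷ 0.152486 = NOK 37,736,891.68
Profit = NOK 37,736,891.68 − NOK 36,764,000.00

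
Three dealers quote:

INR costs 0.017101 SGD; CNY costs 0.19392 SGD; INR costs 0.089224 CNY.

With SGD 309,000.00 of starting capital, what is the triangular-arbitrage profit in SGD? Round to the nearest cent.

Profit: SGD 3,637.64

Profitable loop is SGD → INR → CNY → SGD:
SGD 309,000.00 ÷ 0.017101 = INR 18,069,118.76
INR 18,069,118.76 × 0.089224 = CNY 1,612,199.05
CNY 1,612,199.05 × 0.19392 = SGD 312,637.64
Profit = SGD 312,637.64 − SGD 309,000.00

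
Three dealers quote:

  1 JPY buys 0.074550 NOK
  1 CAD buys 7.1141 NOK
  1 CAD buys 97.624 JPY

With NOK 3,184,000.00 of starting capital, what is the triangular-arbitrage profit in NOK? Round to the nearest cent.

Profit: NOK 73,296.85

Profitable loop is NOK → CAD → JPY → NOK:
NOK 3,184,000.00 ÷ 7.1141 = CAD 447,561.88
CAD 447,561.88 × 97.624 = JPY 43,692,781
JPY 43,692,781 × 0.074550 = NOK 3,257,296.85
Profit = NOK 3,257,296.85 − NOK 3,184,000.00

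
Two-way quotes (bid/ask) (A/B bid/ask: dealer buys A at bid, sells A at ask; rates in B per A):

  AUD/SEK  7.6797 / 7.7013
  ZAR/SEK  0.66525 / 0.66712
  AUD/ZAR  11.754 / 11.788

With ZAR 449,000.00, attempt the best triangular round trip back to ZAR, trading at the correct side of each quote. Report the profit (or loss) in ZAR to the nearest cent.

Net profit: ZAR 6,882.45

Best loop ZAR → SEK → AUD → ZAR:
ZAR 449,000.00 × 0.66525 (sell ZAR at bid) = SEK 298,697.25
SEK 298,697.25 ÷ 7.7013 (buy AUD at ask) = AUD 38,785.30
AUD 38,785.30 × 11.754 (sell AUD at bid) = ZAR 455,882.45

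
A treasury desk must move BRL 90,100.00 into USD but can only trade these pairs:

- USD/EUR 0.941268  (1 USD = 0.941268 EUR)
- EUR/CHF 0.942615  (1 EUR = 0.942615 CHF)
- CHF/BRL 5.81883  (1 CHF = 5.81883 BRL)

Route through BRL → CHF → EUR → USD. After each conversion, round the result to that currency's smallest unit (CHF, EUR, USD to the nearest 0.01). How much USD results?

USD 17,451.85

BRL 90,100.00 ÷ 5.81883 = CHF 15,484.21
CHF 15,484.21 ÷ 0.942615 = EUR 16,426.87
EUR 16,426.87 ÷ 0.941268 = USD 17,451.85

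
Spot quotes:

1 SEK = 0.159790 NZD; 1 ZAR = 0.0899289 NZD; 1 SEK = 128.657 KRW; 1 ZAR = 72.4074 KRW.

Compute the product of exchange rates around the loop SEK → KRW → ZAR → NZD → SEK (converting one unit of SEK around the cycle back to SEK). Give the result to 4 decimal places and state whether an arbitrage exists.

1.0000 (no arbitrage)

Around SEK → KRW → ZAR → NZD → SEK: 1 × 128.657 ÷ 72.4074 × 0.0899289 ÷ 0.159790 = 1.000000
Product ≈ 1 (deviation 0.000%, within rounding noise).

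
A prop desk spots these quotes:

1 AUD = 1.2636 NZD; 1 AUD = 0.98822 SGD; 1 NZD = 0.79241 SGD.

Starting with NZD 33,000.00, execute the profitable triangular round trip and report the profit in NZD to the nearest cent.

Profit: NZD 436.43

Profitable loop is NZD → SGD → AUD → NZD:
NZD 33,000.00 × 0.79241 = SGD 26,149.53
SGD 26,149.53 ÷ 0.98822 = AUD 26,461.24
AUD 26,461.24 × 1.2636 = NZD 33,436.43
Profit = NZD 33,436.43 − NZD 33,000.00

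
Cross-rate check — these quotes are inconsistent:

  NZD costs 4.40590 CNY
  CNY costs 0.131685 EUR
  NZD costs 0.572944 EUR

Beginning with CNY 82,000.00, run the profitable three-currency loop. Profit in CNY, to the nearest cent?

Profitable loop is CNY → EUR → NZD → CNY:
CNY 82,000.00 × 0.131685 = EUR 10,798.17
EUR 10,798.17 ÷ 0.572944 = NZD 18,846.82
NZD 18,846.82 × 4.40590 = CNY 83,037.19
Profit = CNY 83,037.19 − CNY 82,000.00

Profit: CNY 1,037.19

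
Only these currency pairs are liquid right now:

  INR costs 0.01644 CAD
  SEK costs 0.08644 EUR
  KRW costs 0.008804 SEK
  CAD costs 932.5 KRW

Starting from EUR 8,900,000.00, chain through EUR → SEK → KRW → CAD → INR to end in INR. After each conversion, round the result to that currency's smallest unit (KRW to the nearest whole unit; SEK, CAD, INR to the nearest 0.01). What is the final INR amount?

INR 762,859,503.65

EUR 8,900,000.00 ÷ 0.08644 = SEK 102,961,591.86
SEK 102,961,591.86 ÷ 0.008804 = KRW 11,694,865,045
KRW 11,694,865,045 ÷ 932.5 = CAD 12,541,410.24
CAD 12,541,410.24 ÷ 0.01644 = INR 762,859,503.65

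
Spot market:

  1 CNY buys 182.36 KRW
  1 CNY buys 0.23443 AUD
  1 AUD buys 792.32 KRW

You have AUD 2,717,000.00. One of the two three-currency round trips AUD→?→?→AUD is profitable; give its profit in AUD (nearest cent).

Profitable loop is AUD → KRW → CNY → AUD:
AUD 2,717,000.00 × 792.32 = KRW 2,152,733,440
KRW 2,152,733,440 ÷ 182.36 = CNY 11,804,855.45
CNY 11,804,855.45 × 0.23443 = AUD 2,767,412.26
Profit = AUD 2,767,412.26 − AUD 2,717,000.00

Profit: AUD 50,412.26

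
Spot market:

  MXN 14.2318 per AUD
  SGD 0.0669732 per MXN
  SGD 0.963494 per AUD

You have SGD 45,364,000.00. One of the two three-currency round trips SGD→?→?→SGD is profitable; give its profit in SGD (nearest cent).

Profit: SGD 492,349.01

Profitable loop is SGD → MXN → AUD → SGD:
SGD 45,364,000.00 ÷ 0.0669732 = MXN 677,345,565.09
MXN 677,345,565.09 ÷ 14.2318 = AUD 47,593,808.59
AUD 47,593,808.59 × 0.963494 = SGD 45,856,349.01
Profit = SGD 45,856,349.01 − SGD 45,364,000.00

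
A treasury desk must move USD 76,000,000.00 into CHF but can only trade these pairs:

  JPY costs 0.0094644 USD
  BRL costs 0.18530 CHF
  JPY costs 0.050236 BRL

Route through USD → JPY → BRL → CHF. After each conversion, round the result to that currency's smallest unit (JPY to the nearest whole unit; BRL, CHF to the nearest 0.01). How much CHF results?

USD 76,000,000.00 ÷ 0.0094644 = JPY 8,030,091,712
JPY 8,030,091,712 × 0.050236 = BRL 403,399,687.24
BRL 403,399,687.24 × 0.18530 = CHF 74,749,962.05

CHF 74,749,962.05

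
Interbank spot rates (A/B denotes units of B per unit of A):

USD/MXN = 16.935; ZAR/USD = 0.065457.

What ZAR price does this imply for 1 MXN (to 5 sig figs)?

1 MXN ÷ 16.935 = 0.0590493 USD
0.0590493 USD ÷ 0.065457 = 0.902108 ZAR

MXN/ZAR = 0.90211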